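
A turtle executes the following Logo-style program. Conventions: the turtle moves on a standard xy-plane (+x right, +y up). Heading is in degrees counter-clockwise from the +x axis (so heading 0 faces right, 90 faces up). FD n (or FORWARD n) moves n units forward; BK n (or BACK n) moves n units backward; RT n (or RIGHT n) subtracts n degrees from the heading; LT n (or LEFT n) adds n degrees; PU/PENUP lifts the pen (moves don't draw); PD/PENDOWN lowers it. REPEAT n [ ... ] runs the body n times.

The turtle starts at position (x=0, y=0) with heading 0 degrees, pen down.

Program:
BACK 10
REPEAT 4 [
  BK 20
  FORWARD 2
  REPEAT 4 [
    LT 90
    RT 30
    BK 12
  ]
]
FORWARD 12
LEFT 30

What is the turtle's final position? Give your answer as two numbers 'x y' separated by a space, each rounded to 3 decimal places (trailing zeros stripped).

Executing turtle program step by step:
Start: pos=(0,0), heading=0, pen down
BK 10: (0,0) -> (-10,0) [heading=0, draw]
REPEAT 4 [
  -- iteration 1/4 --
  BK 20: (-10,0) -> (-30,0) [heading=0, draw]
  FD 2: (-30,0) -> (-28,0) [heading=0, draw]
  REPEAT 4 [
    -- iteration 1/4 --
    LT 90: heading 0 -> 90
    RT 30: heading 90 -> 60
    BK 12: (-28,0) -> (-34,-10.392) [heading=60, draw]
    -- iteration 2/4 --
    LT 90: heading 60 -> 150
    RT 30: heading 150 -> 120
    BK 12: (-34,-10.392) -> (-28,-20.785) [heading=120, draw]
    -- iteration 3/4 --
    LT 90: heading 120 -> 210
    RT 30: heading 210 -> 180
    BK 12: (-28,-20.785) -> (-16,-20.785) [heading=180, draw]
    -- iteration 4/4 --
    LT 90: heading 180 -> 270
    RT 30: heading 270 -> 240
    BK 12: (-16,-20.785) -> (-10,-10.392) [heading=240, draw]
  ]
  -- iteration 2/4 --
  BK 20: (-10,-10.392) -> (0,6.928) [heading=240, draw]
  FD 2: (0,6.928) -> (-1,5.196) [heading=240, draw]
  REPEAT 4 [
    -- iteration 1/4 --
    LT 90: heading 240 -> 330
    RT 30: heading 330 -> 300
    BK 12: (-1,5.196) -> (-7,15.588) [heading=300, draw]
    -- iteration 2/4 --
    LT 90: heading 300 -> 30
    RT 30: heading 30 -> 0
    BK 12: (-7,15.588) -> (-19,15.588) [heading=0, draw]
    -- iteration 3/4 --
    LT 90: heading 0 -> 90
    RT 30: heading 90 -> 60
    BK 12: (-19,15.588) -> (-25,5.196) [heading=60, draw]
    -- iteration 4/4 --
    LT 90: heading 60 -> 150
    RT 30: heading 150 -> 120
    BK 12: (-25,5.196) -> (-19,-5.196) [heading=120, draw]
  ]
  -- iteration 3/4 --
  BK 20: (-19,-5.196) -> (-9,-22.517) [heading=120, draw]
  FD 2: (-9,-22.517) -> (-10,-20.785) [heading=120, draw]
  REPEAT 4 [
    -- iteration 1/4 --
    LT 90: heading 120 -> 210
    RT 30: heading 210 -> 180
    BK 12: (-10,-20.785) -> (2,-20.785) [heading=180, draw]
    -- iteration 2/4 --
    LT 90: heading 180 -> 270
    RT 30: heading 270 -> 240
    BK 12: (2,-20.785) -> (8,-10.392) [heading=240, draw]
    -- iteration 3/4 --
    LT 90: heading 240 -> 330
    RT 30: heading 330 -> 300
    BK 12: (8,-10.392) -> (2,0) [heading=300, draw]
    -- iteration 4/4 --
    LT 90: heading 300 -> 30
    RT 30: heading 30 -> 0
    BK 12: (2,0) -> (-10,0) [heading=0, draw]
  ]
  -- iteration 4/4 --
  BK 20: (-10,0) -> (-30,0) [heading=0, draw]
  FD 2: (-30,0) -> (-28,0) [heading=0, draw]
  REPEAT 4 [
    -- iteration 1/4 --
    LT 90: heading 0 -> 90
    RT 30: heading 90 -> 60
    BK 12: (-28,0) -> (-34,-10.392) [heading=60, draw]
    -- iteration 2/4 --
    LT 90: heading 60 -> 150
    RT 30: heading 150 -> 120
    BK 12: (-34,-10.392) -> (-28,-20.785) [heading=120, draw]
    -- iteration 3/4 --
    LT 90: heading 120 -> 210
    RT 30: heading 210 -> 180
    BK 12: (-28,-20.785) -> (-16,-20.785) [heading=180, draw]
    -- iteration 4/4 --
    LT 90: heading 180 -> 270
    RT 30: heading 270 -> 240
    BK 12: (-16,-20.785) -> (-10,-10.392) [heading=240, draw]
  ]
]
FD 12: (-10,-10.392) -> (-16,-20.785) [heading=240, draw]
LT 30: heading 240 -> 270
Final: pos=(-16,-20.785), heading=270, 26 segment(s) drawn

Answer: -16 -20.785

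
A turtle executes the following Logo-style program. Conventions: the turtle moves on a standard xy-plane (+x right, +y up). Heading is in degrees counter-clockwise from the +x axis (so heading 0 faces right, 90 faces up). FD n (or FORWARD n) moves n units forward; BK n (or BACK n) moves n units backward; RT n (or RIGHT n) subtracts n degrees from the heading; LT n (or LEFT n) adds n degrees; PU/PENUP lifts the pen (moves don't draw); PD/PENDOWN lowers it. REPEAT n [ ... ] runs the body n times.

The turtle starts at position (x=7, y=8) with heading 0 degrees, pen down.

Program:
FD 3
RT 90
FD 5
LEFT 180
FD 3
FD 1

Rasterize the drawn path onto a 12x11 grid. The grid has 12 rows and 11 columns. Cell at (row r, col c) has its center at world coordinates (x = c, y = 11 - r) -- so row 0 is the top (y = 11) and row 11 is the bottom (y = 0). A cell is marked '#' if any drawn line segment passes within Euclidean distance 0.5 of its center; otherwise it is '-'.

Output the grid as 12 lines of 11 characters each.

Answer: -----------
-----------
-----------
-------####
----------#
----------#
----------#
----------#
----------#
-----------
-----------
-----------

Derivation:
Segment 0: (7,8) -> (10,8)
Segment 1: (10,8) -> (10,3)
Segment 2: (10,3) -> (10,6)
Segment 3: (10,6) -> (10,7)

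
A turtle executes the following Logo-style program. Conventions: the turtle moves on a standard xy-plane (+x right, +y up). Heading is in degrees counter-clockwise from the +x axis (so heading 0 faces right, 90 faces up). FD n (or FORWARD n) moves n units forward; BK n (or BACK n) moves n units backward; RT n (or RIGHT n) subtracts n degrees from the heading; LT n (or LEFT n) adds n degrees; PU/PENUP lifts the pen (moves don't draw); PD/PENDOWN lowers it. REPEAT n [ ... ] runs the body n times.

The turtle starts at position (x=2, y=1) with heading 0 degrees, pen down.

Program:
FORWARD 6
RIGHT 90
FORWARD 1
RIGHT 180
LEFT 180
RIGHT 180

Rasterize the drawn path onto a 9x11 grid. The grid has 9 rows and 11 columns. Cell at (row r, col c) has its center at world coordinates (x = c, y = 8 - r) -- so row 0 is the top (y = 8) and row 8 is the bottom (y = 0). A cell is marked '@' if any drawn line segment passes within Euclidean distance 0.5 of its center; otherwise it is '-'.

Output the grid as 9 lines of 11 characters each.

Answer: -----------
-----------
-----------
-----------
-----------
-----------
-----------
--@@@@@@@--
--------@--

Derivation:
Segment 0: (2,1) -> (8,1)
Segment 1: (8,1) -> (8,0)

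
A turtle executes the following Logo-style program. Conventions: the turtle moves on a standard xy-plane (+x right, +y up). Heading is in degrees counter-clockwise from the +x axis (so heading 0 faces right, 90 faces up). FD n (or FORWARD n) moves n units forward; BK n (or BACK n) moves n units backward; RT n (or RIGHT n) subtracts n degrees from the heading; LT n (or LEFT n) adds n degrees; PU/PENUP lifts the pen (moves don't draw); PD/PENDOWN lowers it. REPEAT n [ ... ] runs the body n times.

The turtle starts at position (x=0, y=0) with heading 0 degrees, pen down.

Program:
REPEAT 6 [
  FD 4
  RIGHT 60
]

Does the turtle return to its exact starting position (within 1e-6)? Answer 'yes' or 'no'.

Executing turtle program step by step:
Start: pos=(0,0), heading=0, pen down
REPEAT 6 [
  -- iteration 1/6 --
  FD 4: (0,0) -> (4,0) [heading=0, draw]
  RT 60: heading 0 -> 300
  -- iteration 2/6 --
  FD 4: (4,0) -> (6,-3.464) [heading=300, draw]
  RT 60: heading 300 -> 240
  -- iteration 3/6 --
  FD 4: (6,-3.464) -> (4,-6.928) [heading=240, draw]
  RT 60: heading 240 -> 180
  -- iteration 4/6 --
  FD 4: (4,-6.928) -> (0,-6.928) [heading=180, draw]
  RT 60: heading 180 -> 120
  -- iteration 5/6 --
  FD 4: (0,-6.928) -> (-2,-3.464) [heading=120, draw]
  RT 60: heading 120 -> 60
  -- iteration 6/6 --
  FD 4: (-2,-3.464) -> (0,0) [heading=60, draw]
  RT 60: heading 60 -> 0
]
Final: pos=(0,0), heading=0, 6 segment(s) drawn

Start position: (0, 0)
Final position: (0, 0)
Distance = 0; < 1e-6 -> CLOSED

Answer: yes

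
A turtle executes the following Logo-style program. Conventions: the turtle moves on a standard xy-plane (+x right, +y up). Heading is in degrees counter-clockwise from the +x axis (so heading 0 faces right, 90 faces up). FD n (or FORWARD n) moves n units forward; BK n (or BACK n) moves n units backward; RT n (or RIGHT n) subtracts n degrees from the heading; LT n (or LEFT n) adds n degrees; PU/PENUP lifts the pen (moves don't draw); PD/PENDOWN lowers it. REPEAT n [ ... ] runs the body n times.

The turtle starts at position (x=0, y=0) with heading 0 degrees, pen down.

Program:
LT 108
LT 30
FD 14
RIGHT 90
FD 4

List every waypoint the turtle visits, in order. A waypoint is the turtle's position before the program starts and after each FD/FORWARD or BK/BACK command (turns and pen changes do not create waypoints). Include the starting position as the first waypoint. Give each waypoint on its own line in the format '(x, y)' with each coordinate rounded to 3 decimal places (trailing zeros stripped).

Answer: (0, 0)
(-10.404, 9.368)
(-7.728, 12.34)

Derivation:
Executing turtle program step by step:
Start: pos=(0,0), heading=0, pen down
LT 108: heading 0 -> 108
LT 30: heading 108 -> 138
FD 14: (0,0) -> (-10.404,9.368) [heading=138, draw]
RT 90: heading 138 -> 48
FD 4: (-10.404,9.368) -> (-7.728,12.34) [heading=48, draw]
Final: pos=(-7.728,12.34), heading=48, 2 segment(s) drawn
Waypoints (3 total):
(0, 0)
(-10.404, 9.368)
(-7.728, 12.34)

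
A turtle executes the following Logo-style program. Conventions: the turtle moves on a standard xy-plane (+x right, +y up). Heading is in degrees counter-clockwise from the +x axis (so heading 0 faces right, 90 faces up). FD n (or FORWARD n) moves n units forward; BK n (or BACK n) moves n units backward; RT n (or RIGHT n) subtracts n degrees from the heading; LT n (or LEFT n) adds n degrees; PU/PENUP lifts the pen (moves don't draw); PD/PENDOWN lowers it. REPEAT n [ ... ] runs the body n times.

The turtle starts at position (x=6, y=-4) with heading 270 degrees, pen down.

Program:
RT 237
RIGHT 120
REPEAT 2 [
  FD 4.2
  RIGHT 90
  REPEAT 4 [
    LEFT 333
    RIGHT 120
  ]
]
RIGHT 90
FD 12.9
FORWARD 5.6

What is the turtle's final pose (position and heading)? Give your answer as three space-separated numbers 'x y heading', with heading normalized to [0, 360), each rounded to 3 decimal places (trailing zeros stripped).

Executing turtle program step by step:
Start: pos=(6,-4), heading=270, pen down
RT 237: heading 270 -> 33
RT 120: heading 33 -> 273
REPEAT 2 [
  -- iteration 1/2 --
  FD 4.2: (6,-4) -> (6.22,-8.194) [heading=273, draw]
  RT 90: heading 273 -> 183
  REPEAT 4 [
    -- iteration 1/4 --
    LT 333: heading 183 -> 156
    RT 120: heading 156 -> 36
    -- iteration 2/4 --
    LT 333: heading 36 -> 9
    RT 120: heading 9 -> 249
    -- iteration 3/4 --
    LT 333: heading 249 -> 222
    RT 120: heading 222 -> 102
    -- iteration 4/4 --
    LT 333: heading 102 -> 75
    RT 120: heading 75 -> 315
  ]
  -- iteration 2/2 --
  FD 4.2: (6.22,-8.194) -> (9.19,-11.164) [heading=315, draw]
  RT 90: heading 315 -> 225
  REPEAT 4 [
    -- iteration 1/4 --
    LT 333: heading 225 -> 198
    RT 120: heading 198 -> 78
    -- iteration 2/4 --
    LT 333: heading 78 -> 51
    RT 120: heading 51 -> 291
    -- iteration 3/4 --
    LT 333: heading 291 -> 264
    RT 120: heading 264 -> 144
    -- iteration 4/4 --
    LT 333: heading 144 -> 117
    RT 120: heading 117 -> 357
  ]
]
RT 90: heading 357 -> 267
FD 12.9: (9.19,-11.164) -> (8.515,-24.046) [heading=267, draw]
FD 5.6: (8.515,-24.046) -> (8.221,-29.639) [heading=267, draw]
Final: pos=(8.221,-29.639), heading=267, 4 segment(s) drawn

Answer: 8.221 -29.639 267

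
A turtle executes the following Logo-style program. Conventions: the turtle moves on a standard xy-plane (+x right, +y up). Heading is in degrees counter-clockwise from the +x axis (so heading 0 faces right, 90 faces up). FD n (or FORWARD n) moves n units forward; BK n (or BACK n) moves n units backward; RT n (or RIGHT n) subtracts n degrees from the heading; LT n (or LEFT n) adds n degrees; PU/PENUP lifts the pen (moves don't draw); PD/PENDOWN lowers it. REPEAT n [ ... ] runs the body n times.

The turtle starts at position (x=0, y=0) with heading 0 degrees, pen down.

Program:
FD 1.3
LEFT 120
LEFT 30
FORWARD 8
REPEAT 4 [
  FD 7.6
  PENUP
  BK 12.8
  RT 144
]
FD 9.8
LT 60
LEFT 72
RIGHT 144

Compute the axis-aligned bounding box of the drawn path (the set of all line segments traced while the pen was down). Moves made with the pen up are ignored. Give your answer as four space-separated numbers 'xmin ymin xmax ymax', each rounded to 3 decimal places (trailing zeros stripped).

Executing turtle program step by step:
Start: pos=(0,0), heading=0, pen down
FD 1.3: (0,0) -> (1.3,0) [heading=0, draw]
LT 120: heading 0 -> 120
LT 30: heading 120 -> 150
FD 8: (1.3,0) -> (-5.628,4) [heading=150, draw]
REPEAT 4 [
  -- iteration 1/4 --
  FD 7.6: (-5.628,4) -> (-12.21,7.8) [heading=150, draw]
  PU: pen up
  BK 12.8: (-12.21,7.8) -> (-1.125,1.4) [heading=150, move]
  RT 144: heading 150 -> 6
  -- iteration 2/4 --
  FD 7.6: (-1.125,1.4) -> (6.433,2.194) [heading=6, move]
  PU: pen up
  BK 12.8: (6.433,2.194) -> (-6.296,0.856) [heading=6, move]
  RT 144: heading 6 -> 222
  -- iteration 3/4 --
  FD 7.6: (-6.296,0.856) -> (-11.944,-4.229) [heading=222, move]
  PU: pen up
  BK 12.8: (-11.944,-4.229) -> (-2.432,4.336) [heading=222, move]
  RT 144: heading 222 -> 78
  -- iteration 4/4 --
  FD 7.6: (-2.432,4.336) -> (-0.852,11.77) [heading=78, move]
  PU: pen up
  BK 12.8: (-0.852,11.77) -> (-3.513,-0.75) [heading=78, move]
  RT 144: heading 78 -> 294
]
FD 9.8: (-3.513,-0.75) -> (0.473,-9.703) [heading=294, move]
LT 60: heading 294 -> 354
LT 72: heading 354 -> 66
RT 144: heading 66 -> 282
Final: pos=(0.473,-9.703), heading=282, 3 segment(s) drawn

Segment endpoints: x in {-12.21, -5.628, 0, 1.3}, y in {0, 4, 7.8}
xmin=-12.21, ymin=0, xmax=1.3, ymax=7.8

Answer: -12.21 0 1.3 7.8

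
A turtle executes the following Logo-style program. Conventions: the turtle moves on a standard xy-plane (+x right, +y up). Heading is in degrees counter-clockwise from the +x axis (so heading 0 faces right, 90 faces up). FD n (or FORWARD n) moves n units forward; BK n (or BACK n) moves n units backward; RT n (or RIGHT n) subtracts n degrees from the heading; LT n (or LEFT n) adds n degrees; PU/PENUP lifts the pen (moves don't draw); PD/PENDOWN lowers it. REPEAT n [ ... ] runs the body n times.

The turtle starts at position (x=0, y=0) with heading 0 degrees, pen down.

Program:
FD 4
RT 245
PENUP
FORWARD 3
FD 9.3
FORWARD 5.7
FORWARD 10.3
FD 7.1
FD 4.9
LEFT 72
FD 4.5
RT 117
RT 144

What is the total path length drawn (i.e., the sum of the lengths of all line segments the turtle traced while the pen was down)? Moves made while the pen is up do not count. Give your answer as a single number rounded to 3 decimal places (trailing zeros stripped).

Executing turtle program step by step:
Start: pos=(0,0), heading=0, pen down
FD 4: (0,0) -> (4,0) [heading=0, draw]
RT 245: heading 0 -> 115
PU: pen up
FD 3: (4,0) -> (2.732,2.719) [heading=115, move]
FD 9.3: (2.732,2.719) -> (-1.198,11.148) [heading=115, move]
FD 5.7: (-1.198,11.148) -> (-3.607,16.314) [heading=115, move]
FD 10.3: (-3.607,16.314) -> (-7.96,25.649) [heading=115, move]
FD 7.1: (-7.96,25.649) -> (-10.961,32.083) [heading=115, move]
FD 4.9: (-10.961,32.083) -> (-13.032,36.524) [heading=115, move]
LT 72: heading 115 -> 187
FD 4.5: (-13.032,36.524) -> (-17.498,35.976) [heading=187, move]
RT 117: heading 187 -> 70
RT 144: heading 70 -> 286
Final: pos=(-17.498,35.976), heading=286, 1 segment(s) drawn

Segment lengths:
  seg 1: (0,0) -> (4,0), length = 4
Total = 4

Answer: 4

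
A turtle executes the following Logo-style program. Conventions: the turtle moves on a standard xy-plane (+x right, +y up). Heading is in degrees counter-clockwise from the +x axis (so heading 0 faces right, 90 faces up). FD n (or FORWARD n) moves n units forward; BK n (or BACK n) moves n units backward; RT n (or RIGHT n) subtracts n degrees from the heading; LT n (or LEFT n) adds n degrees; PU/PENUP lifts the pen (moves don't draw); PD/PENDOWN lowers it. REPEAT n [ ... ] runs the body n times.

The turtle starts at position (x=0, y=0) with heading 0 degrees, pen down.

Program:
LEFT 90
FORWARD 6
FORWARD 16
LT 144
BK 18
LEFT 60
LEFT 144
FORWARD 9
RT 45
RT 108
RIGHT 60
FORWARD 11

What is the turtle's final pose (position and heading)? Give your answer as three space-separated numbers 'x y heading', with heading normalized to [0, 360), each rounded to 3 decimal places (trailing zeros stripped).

Executing turtle program step by step:
Start: pos=(0,0), heading=0, pen down
LT 90: heading 0 -> 90
FD 6: (0,0) -> (0,6) [heading=90, draw]
FD 16: (0,6) -> (0,22) [heading=90, draw]
LT 144: heading 90 -> 234
BK 18: (0,22) -> (10.58,36.562) [heading=234, draw]
LT 60: heading 234 -> 294
LT 144: heading 294 -> 78
FD 9: (10.58,36.562) -> (12.451,45.366) [heading=78, draw]
RT 45: heading 78 -> 33
RT 108: heading 33 -> 285
RT 60: heading 285 -> 225
FD 11: (12.451,45.366) -> (4.673,37.587) [heading=225, draw]
Final: pos=(4.673,37.587), heading=225, 5 segment(s) drawn

Answer: 4.673 37.587 225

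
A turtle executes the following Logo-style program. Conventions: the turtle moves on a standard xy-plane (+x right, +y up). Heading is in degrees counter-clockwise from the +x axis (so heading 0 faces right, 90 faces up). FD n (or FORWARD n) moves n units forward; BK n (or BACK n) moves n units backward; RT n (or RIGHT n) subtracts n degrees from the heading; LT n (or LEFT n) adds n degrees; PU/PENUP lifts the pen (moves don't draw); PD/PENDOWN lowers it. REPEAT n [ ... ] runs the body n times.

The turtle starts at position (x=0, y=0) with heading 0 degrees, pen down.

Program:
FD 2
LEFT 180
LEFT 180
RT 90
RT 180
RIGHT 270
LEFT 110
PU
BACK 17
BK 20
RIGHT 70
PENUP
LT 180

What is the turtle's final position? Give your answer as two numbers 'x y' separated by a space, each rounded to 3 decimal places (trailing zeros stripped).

Answer: -10.655 34.769

Derivation:
Executing turtle program step by step:
Start: pos=(0,0), heading=0, pen down
FD 2: (0,0) -> (2,0) [heading=0, draw]
LT 180: heading 0 -> 180
LT 180: heading 180 -> 0
RT 90: heading 0 -> 270
RT 180: heading 270 -> 90
RT 270: heading 90 -> 180
LT 110: heading 180 -> 290
PU: pen up
BK 17: (2,0) -> (-3.814,15.975) [heading=290, move]
BK 20: (-3.814,15.975) -> (-10.655,34.769) [heading=290, move]
RT 70: heading 290 -> 220
PU: pen up
LT 180: heading 220 -> 40
Final: pos=(-10.655,34.769), heading=40, 1 segment(s) drawn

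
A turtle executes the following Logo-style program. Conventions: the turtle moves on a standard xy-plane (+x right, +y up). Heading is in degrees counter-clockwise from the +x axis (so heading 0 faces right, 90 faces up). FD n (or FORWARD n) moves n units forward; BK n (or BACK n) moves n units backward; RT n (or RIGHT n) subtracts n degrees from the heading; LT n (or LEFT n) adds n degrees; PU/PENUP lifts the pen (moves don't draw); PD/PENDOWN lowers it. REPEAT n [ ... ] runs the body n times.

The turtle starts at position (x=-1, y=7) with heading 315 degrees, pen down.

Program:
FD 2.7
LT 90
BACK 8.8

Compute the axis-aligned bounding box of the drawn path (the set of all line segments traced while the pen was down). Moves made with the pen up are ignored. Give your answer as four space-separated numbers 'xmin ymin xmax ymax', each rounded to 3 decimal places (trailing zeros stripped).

Answer: -5.313 -1.132 0.909 7

Derivation:
Executing turtle program step by step:
Start: pos=(-1,7), heading=315, pen down
FD 2.7: (-1,7) -> (0.909,5.091) [heading=315, draw]
LT 90: heading 315 -> 45
BK 8.8: (0.909,5.091) -> (-5.313,-1.132) [heading=45, draw]
Final: pos=(-5.313,-1.132), heading=45, 2 segment(s) drawn

Segment endpoints: x in {-5.313, -1, 0.909}, y in {-1.132, 5.091, 7}
xmin=-5.313, ymin=-1.132, xmax=0.909, ymax=7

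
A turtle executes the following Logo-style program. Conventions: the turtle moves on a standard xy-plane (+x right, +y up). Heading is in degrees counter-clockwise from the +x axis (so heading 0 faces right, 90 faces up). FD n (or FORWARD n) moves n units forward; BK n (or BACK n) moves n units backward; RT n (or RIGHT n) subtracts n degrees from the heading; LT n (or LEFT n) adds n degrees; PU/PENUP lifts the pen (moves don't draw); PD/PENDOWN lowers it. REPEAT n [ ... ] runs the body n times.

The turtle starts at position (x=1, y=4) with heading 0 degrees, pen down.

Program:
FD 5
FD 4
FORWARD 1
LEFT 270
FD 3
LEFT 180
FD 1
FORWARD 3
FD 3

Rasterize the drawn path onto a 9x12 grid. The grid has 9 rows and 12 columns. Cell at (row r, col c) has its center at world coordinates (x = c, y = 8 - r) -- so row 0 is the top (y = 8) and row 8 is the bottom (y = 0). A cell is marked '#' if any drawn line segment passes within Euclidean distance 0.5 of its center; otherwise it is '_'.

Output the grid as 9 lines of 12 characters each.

Answer: ___________#
___________#
___________#
___________#
_###########
___________#
___________#
___________#
____________

Derivation:
Segment 0: (1,4) -> (6,4)
Segment 1: (6,4) -> (10,4)
Segment 2: (10,4) -> (11,4)
Segment 3: (11,4) -> (11,1)
Segment 4: (11,1) -> (11,2)
Segment 5: (11,2) -> (11,5)
Segment 6: (11,5) -> (11,8)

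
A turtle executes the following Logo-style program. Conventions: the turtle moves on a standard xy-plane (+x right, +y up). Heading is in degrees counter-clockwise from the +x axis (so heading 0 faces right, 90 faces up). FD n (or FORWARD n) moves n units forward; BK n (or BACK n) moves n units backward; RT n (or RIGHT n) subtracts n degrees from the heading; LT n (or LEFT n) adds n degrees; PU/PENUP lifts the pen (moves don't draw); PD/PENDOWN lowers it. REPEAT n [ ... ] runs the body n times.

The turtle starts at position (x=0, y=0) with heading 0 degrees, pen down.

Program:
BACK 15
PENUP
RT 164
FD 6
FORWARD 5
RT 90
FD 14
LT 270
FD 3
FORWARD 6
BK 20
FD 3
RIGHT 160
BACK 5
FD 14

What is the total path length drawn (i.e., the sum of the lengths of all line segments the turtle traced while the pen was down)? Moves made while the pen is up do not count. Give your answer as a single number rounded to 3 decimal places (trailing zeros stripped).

Answer: 15

Derivation:
Executing turtle program step by step:
Start: pos=(0,0), heading=0, pen down
BK 15: (0,0) -> (-15,0) [heading=0, draw]
PU: pen up
RT 164: heading 0 -> 196
FD 6: (-15,0) -> (-20.768,-1.654) [heading=196, move]
FD 5: (-20.768,-1.654) -> (-25.574,-3.032) [heading=196, move]
RT 90: heading 196 -> 106
FD 14: (-25.574,-3.032) -> (-29.433,10.426) [heading=106, move]
LT 270: heading 106 -> 16
FD 3: (-29.433,10.426) -> (-26.549,11.253) [heading=16, move]
FD 6: (-26.549,11.253) -> (-20.781,12.906) [heading=16, move]
BK 20: (-20.781,12.906) -> (-40.007,7.394) [heading=16, move]
FD 3: (-40.007,7.394) -> (-37.123,8.221) [heading=16, move]
RT 160: heading 16 -> 216
BK 5: (-37.123,8.221) -> (-33.078,11.159) [heading=216, move]
FD 14: (-33.078,11.159) -> (-44.404,2.93) [heading=216, move]
Final: pos=(-44.404,2.93), heading=216, 1 segment(s) drawn

Segment lengths:
  seg 1: (0,0) -> (-15,0), length = 15
Total = 15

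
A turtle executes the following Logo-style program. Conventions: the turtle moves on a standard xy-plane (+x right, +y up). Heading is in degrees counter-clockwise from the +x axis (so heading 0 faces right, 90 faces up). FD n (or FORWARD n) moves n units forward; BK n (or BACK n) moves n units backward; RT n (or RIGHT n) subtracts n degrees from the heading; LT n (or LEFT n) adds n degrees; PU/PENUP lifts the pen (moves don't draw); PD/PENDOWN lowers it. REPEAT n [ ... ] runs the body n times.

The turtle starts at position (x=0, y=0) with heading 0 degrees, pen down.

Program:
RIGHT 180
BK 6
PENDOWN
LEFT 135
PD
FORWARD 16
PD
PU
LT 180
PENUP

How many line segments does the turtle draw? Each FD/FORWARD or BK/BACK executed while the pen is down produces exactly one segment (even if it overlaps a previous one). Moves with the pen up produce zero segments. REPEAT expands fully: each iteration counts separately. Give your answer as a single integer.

Executing turtle program step by step:
Start: pos=(0,0), heading=0, pen down
RT 180: heading 0 -> 180
BK 6: (0,0) -> (6,0) [heading=180, draw]
PD: pen down
LT 135: heading 180 -> 315
PD: pen down
FD 16: (6,0) -> (17.314,-11.314) [heading=315, draw]
PD: pen down
PU: pen up
LT 180: heading 315 -> 135
PU: pen up
Final: pos=(17.314,-11.314), heading=135, 2 segment(s) drawn
Segments drawn: 2

Answer: 2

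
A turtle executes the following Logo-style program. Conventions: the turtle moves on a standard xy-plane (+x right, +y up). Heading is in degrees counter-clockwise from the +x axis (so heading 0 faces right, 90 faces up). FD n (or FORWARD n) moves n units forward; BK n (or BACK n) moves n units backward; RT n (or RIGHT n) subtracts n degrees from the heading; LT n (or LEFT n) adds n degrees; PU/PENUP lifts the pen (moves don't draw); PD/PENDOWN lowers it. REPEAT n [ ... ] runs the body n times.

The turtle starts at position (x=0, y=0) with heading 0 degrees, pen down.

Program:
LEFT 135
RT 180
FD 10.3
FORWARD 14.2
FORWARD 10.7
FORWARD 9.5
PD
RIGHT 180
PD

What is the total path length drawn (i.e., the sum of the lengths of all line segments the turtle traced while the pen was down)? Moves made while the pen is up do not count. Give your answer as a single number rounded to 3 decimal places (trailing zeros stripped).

Answer: 44.7

Derivation:
Executing turtle program step by step:
Start: pos=(0,0), heading=0, pen down
LT 135: heading 0 -> 135
RT 180: heading 135 -> 315
FD 10.3: (0,0) -> (7.283,-7.283) [heading=315, draw]
FD 14.2: (7.283,-7.283) -> (17.324,-17.324) [heading=315, draw]
FD 10.7: (17.324,-17.324) -> (24.89,-24.89) [heading=315, draw]
FD 9.5: (24.89,-24.89) -> (31.608,-31.608) [heading=315, draw]
PD: pen down
RT 180: heading 315 -> 135
PD: pen down
Final: pos=(31.608,-31.608), heading=135, 4 segment(s) drawn

Segment lengths:
  seg 1: (0,0) -> (7.283,-7.283), length = 10.3
  seg 2: (7.283,-7.283) -> (17.324,-17.324), length = 14.2
  seg 3: (17.324,-17.324) -> (24.89,-24.89), length = 10.7
  seg 4: (24.89,-24.89) -> (31.608,-31.608), length = 9.5
Total = 44.7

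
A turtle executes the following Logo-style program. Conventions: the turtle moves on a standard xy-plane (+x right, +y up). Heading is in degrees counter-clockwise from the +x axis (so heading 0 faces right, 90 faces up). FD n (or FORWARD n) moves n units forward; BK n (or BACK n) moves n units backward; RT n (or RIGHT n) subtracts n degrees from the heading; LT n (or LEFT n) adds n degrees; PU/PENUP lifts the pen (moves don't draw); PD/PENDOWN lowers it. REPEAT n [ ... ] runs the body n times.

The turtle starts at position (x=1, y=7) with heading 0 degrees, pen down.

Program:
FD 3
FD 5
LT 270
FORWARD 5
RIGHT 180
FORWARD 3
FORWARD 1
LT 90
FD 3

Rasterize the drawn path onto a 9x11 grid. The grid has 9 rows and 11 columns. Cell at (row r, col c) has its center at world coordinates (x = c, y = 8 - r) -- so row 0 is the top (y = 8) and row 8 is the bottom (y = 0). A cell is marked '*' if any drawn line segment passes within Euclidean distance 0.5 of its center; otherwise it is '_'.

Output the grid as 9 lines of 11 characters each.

Answer: ___________
_*********_
______****_
_________*_
_________*_
_________*_
_________*_
___________
___________

Derivation:
Segment 0: (1,7) -> (4,7)
Segment 1: (4,7) -> (9,7)
Segment 2: (9,7) -> (9,2)
Segment 3: (9,2) -> (9,5)
Segment 4: (9,5) -> (9,6)
Segment 5: (9,6) -> (6,6)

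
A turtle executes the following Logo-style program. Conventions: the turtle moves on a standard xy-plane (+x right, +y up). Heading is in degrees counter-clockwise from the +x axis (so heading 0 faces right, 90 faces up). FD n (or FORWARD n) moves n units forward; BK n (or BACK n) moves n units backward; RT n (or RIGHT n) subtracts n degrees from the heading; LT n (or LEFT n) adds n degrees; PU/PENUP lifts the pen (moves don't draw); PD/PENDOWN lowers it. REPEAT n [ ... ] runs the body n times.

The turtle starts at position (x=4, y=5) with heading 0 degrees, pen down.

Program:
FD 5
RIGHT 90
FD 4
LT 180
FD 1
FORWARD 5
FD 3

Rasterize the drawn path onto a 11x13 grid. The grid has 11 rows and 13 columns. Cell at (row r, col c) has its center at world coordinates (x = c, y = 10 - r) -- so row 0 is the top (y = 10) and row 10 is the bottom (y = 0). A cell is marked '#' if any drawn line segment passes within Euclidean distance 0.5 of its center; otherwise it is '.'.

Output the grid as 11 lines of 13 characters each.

Answer: .........#...
.........#...
.........#...
.........#...
.........#...
....######...
.........#...
.........#...
.........#...
.........#...
.............

Derivation:
Segment 0: (4,5) -> (9,5)
Segment 1: (9,5) -> (9,1)
Segment 2: (9,1) -> (9,2)
Segment 3: (9,2) -> (9,7)
Segment 4: (9,7) -> (9,10)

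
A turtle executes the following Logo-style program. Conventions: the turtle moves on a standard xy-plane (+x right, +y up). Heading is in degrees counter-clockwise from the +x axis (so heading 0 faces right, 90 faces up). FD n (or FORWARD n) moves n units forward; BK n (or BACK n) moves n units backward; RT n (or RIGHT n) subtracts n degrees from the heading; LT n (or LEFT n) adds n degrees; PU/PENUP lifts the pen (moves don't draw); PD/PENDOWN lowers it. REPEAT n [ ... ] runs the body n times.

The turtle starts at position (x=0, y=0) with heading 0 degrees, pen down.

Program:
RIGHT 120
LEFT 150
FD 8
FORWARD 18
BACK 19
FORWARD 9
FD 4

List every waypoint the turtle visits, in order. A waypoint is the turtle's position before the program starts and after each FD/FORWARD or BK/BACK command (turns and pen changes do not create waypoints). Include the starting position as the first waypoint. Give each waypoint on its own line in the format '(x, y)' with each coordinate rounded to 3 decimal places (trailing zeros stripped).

Answer: (0, 0)
(6.928, 4)
(22.517, 13)
(6.062, 3.5)
(13.856, 8)
(17.321, 10)

Derivation:
Executing turtle program step by step:
Start: pos=(0,0), heading=0, pen down
RT 120: heading 0 -> 240
LT 150: heading 240 -> 30
FD 8: (0,0) -> (6.928,4) [heading=30, draw]
FD 18: (6.928,4) -> (22.517,13) [heading=30, draw]
BK 19: (22.517,13) -> (6.062,3.5) [heading=30, draw]
FD 9: (6.062,3.5) -> (13.856,8) [heading=30, draw]
FD 4: (13.856,8) -> (17.321,10) [heading=30, draw]
Final: pos=(17.321,10), heading=30, 5 segment(s) drawn
Waypoints (6 total):
(0, 0)
(6.928, 4)
(22.517, 13)
(6.062, 3.5)
(13.856, 8)
(17.321, 10)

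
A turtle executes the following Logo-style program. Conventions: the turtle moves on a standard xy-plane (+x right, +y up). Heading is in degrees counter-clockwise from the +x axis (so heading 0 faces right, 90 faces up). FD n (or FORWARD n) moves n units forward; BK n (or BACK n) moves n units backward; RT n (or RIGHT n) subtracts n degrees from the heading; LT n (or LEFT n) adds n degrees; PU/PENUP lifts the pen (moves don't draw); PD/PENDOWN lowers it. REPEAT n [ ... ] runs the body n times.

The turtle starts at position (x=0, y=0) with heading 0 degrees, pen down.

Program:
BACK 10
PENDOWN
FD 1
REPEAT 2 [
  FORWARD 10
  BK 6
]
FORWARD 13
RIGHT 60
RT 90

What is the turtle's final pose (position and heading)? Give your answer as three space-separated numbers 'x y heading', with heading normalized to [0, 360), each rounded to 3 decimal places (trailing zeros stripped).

Executing turtle program step by step:
Start: pos=(0,0), heading=0, pen down
BK 10: (0,0) -> (-10,0) [heading=0, draw]
PD: pen down
FD 1: (-10,0) -> (-9,0) [heading=0, draw]
REPEAT 2 [
  -- iteration 1/2 --
  FD 10: (-9,0) -> (1,0) [heading=0, draw]
  BK 6: (1,0) -> (-5,0) [heading=0, draw]
  -- iteration 2/2 --
  FD 10: (-5,0) -> (5,0) [heading=0, draw]
  BK 6: (5,0) -> (-1,0) [heading=0, draw]
]
FD 13: (-1,0) -> (12,0) [heading=0, draw]
RT 60: heading 0 -> 300
RT 90: heading 300 -> 210
Final: pos=(12,0), heading=210, 7 segment(s) drawn

Answer: 12 0 210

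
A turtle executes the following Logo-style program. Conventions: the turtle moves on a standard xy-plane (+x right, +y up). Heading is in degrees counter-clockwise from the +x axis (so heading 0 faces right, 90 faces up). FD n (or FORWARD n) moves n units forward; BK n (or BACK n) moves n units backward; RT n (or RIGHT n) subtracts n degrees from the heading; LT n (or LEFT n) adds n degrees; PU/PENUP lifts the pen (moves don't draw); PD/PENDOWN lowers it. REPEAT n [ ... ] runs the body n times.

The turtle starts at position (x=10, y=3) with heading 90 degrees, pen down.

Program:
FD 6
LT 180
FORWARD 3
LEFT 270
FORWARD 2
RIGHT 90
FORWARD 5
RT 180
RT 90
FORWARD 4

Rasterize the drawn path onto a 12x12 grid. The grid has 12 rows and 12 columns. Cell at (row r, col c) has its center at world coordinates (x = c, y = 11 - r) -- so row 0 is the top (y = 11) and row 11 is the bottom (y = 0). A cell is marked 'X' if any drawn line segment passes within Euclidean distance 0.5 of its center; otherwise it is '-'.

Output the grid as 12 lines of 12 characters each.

Segment 0: (10,3) -> (10,9)
Segment 1: (10,9) -> (10,6)
Segment 2: (10,6) -> (8,6)
Segment 3: (8,6) -> (8,11)
Segment 4: (8,11) -> (4,11)

Answer: ----XXXXX---
--------X---
--------X-X-
--------X-X-
--------X-X-
--------XXX-
----------X-
----------X-
----------X-
------------
------------
------------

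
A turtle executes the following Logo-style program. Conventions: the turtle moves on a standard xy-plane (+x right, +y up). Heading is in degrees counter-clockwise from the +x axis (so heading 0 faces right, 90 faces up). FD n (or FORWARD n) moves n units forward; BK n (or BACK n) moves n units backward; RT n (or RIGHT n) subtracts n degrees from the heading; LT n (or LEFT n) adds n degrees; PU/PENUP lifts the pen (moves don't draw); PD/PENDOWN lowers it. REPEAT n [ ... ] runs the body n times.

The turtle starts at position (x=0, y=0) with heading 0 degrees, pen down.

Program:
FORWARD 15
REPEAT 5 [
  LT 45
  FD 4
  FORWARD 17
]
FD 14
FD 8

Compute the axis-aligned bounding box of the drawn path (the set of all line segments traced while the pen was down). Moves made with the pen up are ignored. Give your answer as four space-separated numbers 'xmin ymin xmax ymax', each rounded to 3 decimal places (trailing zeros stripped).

Executing turtle program step by step:
Start: pos=(0,0), heading=0, pen down
FD 15: (0,0) -> (15,0) [heading=0, draw]
REPEAT 5 [
  -- iteration 1/5 --
  LT 45: heading 0 -> 45
  FD 4: (15,0) -> (17.828,2.828) [heading=45, draw]
  FD 17: (17.828,2.828) -> (29.849,14.849) [heading=45, draw]
  -- iteration 2/5 --
  LT 45: heading 45 -> 90
  FD 4: (29.849,14.849) -> (29.849,18.849) [heading=90, draw]
  FD 17: (29.849,18.849) -> (29.849,35.849) [heading=90, draw]
  -- iteration 3/5 --
  LT 45: heading 90 -> 135
  FD 4: (29.849,35.849) -> (27.021,38.678) [heading=135, draw]
  FD 17: (27.021,38.678) -> (15,50.698) [heading=135, draw]
  -- iteration 4/5 --
  LT 45: heading 135 -> 180
  FD 4: (15,50.698) -> (11,50.698) [heading=180, draw]
  FD 17: (11,50.698) -> (-6,50.698) [heading=180, draw]
  -- iteration 5/5 --
  LT 45: heading 180 -> 225
  FD 4: (-6,50.698) -> (-8.828,47.87) [heading=225, draw]
  FD 17: (-8.828,47.87) -> (-20.849,35.849) [heading=225, draw]
]
FD 14: (-20.849,35.849) -> (-30.749,25.95) [heading=225, draw]
FD 8: (-30.749,25.95) -> (-36.406,20.293) [heading=225, draw]
Final: pos=(-36.406,20.293), heading=225, 13 segment(s) drawn

Segment endpoints: x in {-36.406, -30.749, -20.849, -8.828, -6, 0, 11, 15, 15, 17.828, 27.021, 29.849}, y in {0, 2.828, 14.849, 18.849, 20.293, 25.95, 35.849, 38.678, 47.87, 50.698}
xmin=-36.406, ymin=0, xmax=29.849, ymax=50.698

Answer: -36.406 0 29.849 50.698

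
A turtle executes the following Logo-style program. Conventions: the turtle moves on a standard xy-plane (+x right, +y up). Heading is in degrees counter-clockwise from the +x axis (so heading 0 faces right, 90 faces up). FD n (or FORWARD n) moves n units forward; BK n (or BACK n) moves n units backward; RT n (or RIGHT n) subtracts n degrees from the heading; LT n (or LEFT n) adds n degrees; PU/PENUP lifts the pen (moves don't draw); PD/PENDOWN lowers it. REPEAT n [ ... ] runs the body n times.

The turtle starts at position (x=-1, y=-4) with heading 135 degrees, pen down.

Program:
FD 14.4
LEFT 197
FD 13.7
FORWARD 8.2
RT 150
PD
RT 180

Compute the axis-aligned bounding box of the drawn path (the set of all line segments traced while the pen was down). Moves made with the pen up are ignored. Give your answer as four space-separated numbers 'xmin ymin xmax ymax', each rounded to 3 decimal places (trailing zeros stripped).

Answer: -11.182 -4.099 8.154 6.182

Derivation:
Executing turtle program step by step:
Start: pos=(-1,-4), heading=135, pen down
FD 14.4: (-1,-4) -> (-11.182,6.182) [heading=135, draw]
LT 197: heading 135 -> 332
FD 13.7: (-11.182,6.182) -> (0.914,-0.249) [heading=332, draw]
FD 8.2: (0.914,-0.249) -> (8.154,-4.099) [heading=332, draw]
RT 150: heading 332 -> 182
PD: pen down
RT 180: heading 182 -> 2
Final: pos=(8.154,-4.099), heading=2, 3 segment(s) drawn

Segment endpoints: x in {-11.182, -1, 0.914, 8.154}, y in {-4.099, -4, -0.249, 6.182}
xmin=-11.182, ymin=-4.099, xmax=8.154, ymax=6.182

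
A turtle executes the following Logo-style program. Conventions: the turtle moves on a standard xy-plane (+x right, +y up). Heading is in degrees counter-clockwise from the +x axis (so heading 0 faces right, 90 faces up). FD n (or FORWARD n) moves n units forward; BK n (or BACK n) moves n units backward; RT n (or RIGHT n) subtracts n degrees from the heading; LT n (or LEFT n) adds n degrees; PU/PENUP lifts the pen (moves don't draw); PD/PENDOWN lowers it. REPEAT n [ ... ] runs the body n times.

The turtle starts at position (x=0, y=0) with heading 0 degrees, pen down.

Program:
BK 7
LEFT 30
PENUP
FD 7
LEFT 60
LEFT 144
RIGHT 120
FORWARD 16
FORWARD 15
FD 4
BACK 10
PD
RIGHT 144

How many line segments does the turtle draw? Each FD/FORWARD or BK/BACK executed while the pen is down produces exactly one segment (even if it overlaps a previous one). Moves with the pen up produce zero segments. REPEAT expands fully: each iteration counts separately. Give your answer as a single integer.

Answer: 1

Derivation:
Executing turtle program step by step:
Start: pos=(0,0), heading=0, pen down
BK 7: (0,0) -> (-7,0) [heading=0, draw]
LT 30: heading 0 -> 30
PU: pen up
FD 7: (-7,0) -> (-0.938,3.5) [heading=30, move]
LT 60: heading 30 -> 90
LT 144: heading 90 -> 234
RT 120: heading 234 -> 114
FD 16: (-0.938,3.5) -> (-7.446,18.117) [heading=114, move]
FD 15: (-7.446,18.117) -> (-13.547,31.82) [heading=114, move]
FD 4: (-13.547,31.82) -> (-15.174,35.474) [heading=114, move]
BK 10: (-15.174,35.474) -> (-11.106,26.339) [heading=114, move]
PD: pen down
RT 144: heading 114 -> 330
Final: pos=(-11.106,26.339), heading=330, 1 segment(s) drawn
Segments drawn: 1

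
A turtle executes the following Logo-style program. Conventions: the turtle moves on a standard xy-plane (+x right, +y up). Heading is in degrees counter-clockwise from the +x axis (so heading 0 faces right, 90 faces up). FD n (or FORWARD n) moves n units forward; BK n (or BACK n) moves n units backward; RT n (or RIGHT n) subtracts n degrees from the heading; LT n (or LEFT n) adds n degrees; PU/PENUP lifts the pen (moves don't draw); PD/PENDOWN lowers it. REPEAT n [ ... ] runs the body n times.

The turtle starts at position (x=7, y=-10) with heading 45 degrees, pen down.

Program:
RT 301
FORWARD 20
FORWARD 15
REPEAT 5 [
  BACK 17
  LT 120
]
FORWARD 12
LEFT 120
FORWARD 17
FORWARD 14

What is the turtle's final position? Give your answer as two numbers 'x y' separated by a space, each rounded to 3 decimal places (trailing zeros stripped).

Answer: 18.91 46.046

Derivation:
Executing turtle program step by step:
Start: pos=(7,-10), heading=45, pen down
RT 301: heading 45 -> 104
FD 20: (7,-10) -> (2.162,9.406) [heading=104, draw]
FD 15: (2.162,9.406) -> (-1.467,23.96) [heading=104, draw]
REPEAT 5 [
  -- iteration 1/5 --
  BK 17: (-1.467,23.96) -> (2.645,7.465) [heading=104, draw]
  LT 120: heading 104 -> 224
  -- iteration 2/5 --
  BK 17: (2.645,7.465) -> (14.874,19.275) [heading=224, draw]
  LT 120: heading 224 -> 344
  -- iteration 3/5 --
  BK 17: (14.874,19.275) -> (-1.467,23.96) [heading=344, draw]
  LT 120: heading 344 -> 104
  -- iteration 4/5 --
  BK 17: (-1.467,23.96) -> (2.645,7.465) [heading=104, draw]
  LT 120: heading 104 -> 224
  -- iteration 5/5 --
  BK 17: (2.645,7.465) -> (14.874,19.275) [heading=224, draw]
  LT 120: heading 224 -> 344
]
FD 12: (14.874,19.275) -> (26.409,15.967) [heading=344, draw]
LT 120: heading 344 -> 104
FD 17: (26.409,15.967) -> (22.297,32.462) [heading=104, draw]
FD 14: (22.297,32.462) -> (18.91,46.046) [heading=104, draw]
Final: pos=(18.91,46.046), heading=104, 10 segment(s) drawn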